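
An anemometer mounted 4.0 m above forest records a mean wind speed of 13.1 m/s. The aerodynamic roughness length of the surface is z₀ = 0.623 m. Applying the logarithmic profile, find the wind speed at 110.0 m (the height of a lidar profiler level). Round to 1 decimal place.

Log law: V(z) ∝ ln(z/z₀), so V₂/V₁ = ln(z₂/z₀) / ln(z₁/z₀).
ln(110.0/0.623) = 5.1737, ln(4.0/0.623) = 1.8595
V₂ = 13.1 × 5.1737/1.8595 = 13.1 × 2.7823 = 36.4481 m/s

36.4 m/s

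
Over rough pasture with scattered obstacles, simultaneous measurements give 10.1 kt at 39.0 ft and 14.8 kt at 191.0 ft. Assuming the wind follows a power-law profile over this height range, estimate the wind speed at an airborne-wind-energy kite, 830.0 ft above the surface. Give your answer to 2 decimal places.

21.07 kt

First find α: α = ln(V₂/V₁)/ln(z₂/z₁) = ln(14.8/10.1)/ln(191.0/39.0) = 0.38209/1.58871 = 0.2405
Extrapolate from 191.0 ft to 830.0 ft: V₃ = 14.8 × (830.0/191.0)^0.2405 = 14.8 × 1.4238 = 21.0724 kt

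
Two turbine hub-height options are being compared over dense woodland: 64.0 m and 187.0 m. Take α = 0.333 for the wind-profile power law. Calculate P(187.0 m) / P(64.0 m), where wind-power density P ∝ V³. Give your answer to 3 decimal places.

2.919

Speed ratio: V_B/V_A = (z_B/z_A)^α = (187.0/64.0)^0.333 = (2.9219)^0.333 = 1.42911
Power-density ratio: P_B/P_A = (V_B/V_A)³ = (1.42911)³ = 2.91874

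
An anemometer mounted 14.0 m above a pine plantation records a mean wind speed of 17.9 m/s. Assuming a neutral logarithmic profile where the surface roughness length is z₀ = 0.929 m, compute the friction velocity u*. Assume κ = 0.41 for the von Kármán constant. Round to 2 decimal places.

u* ≈ 2.71 m/s

Log law: V(z) = (u*/κ) · ln(z/z₀) ⇒ u* = κ · V / ln(z/z₀)
u* = 0.41 × 17.9 / ln(14.0/0.929) = 0.41 × 17.9 / 2.7127
   = 7.3390 / 2.7127 = 2.7054 m/s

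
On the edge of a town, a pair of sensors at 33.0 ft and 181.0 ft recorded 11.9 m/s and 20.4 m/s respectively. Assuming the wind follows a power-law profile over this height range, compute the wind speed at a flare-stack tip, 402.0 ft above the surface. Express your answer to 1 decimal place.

26.3 m/s

First find α: α = ln(V₂/V₁)/ln(z₂/z₁) = ln(20.4/11.9)/ln(181.0/33.0) = 0.53900/1.70199 = 0.3167
Extrapolate from 181.0 ft to 402.0 ft: V₃ = 20.4 × (402.0/181.0)^0.3167 = 20.4 × 1.2875 = 26.2650 m/s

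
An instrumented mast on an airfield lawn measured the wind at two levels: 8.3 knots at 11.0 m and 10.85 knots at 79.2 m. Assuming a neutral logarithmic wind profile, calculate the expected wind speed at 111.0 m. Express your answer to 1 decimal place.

Log law: V ∝ ln(z/z₀). From the pair, with r = V₁/V₂ = 0.76498,
ln z₀ = (ln z₁ − r·ln z₂)/(1 − r) = (2.3979 − 0.76498×4.3720)/0.23502 = -4.0275 → z₀ = 0.01782 m
V₃ = V₁ · ln(z₃/z₀)/ln(z₁/z₀) = 8.3 × 8.7371/6.4254 = 11.2860 knots

11.3 knots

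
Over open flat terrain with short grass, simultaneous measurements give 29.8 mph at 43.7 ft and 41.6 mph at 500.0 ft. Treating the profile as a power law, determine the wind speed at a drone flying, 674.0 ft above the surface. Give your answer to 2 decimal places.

43.34 mph

First find α: α = ln(V₂/V₁)/ln(z₂/z₁) = ln(41.6/29.8)/ln(500.0/43.7) = 0.33359/2.43726 = 0.1369
Extrapolate from 500.0 ft to 674.0 ft: V₃ = 41.6 × (674.0/500.0)^0.1369 = 41.6 × 1.0417 = 43.3355 mph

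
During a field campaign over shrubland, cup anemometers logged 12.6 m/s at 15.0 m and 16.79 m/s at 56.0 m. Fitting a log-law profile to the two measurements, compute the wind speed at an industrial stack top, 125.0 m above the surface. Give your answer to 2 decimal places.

19.34 m/s

Log law: V ∝ ln(z/z₀). From the pair, with r = V₁/V₂ = 0.75045,
ln z₀ = (ln z₁ − r·ln z₂)/(1 − r) = (2.7081 − 0.75045×4.0254)/0.24955 = -1.2533 → z₀ = 0.2856 m
V₃ = V₁ · ln(z₃/z₀)/ln(z₁/z₀) = 12.6 × 6.0816/3.9613 = 19.3440 m/s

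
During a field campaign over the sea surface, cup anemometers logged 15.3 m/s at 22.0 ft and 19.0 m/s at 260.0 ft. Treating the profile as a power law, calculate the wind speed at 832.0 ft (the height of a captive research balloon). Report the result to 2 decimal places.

First find α: α = ln(V₂/V₁)/ln(z₂/z₁) = ln(19.0/15.3)/ln(260.0/22.0) = 0.21659/2.46964 = 0.0877
Extrapolate from 260.0 ft to 832.0 ft: V₃ = 19.0 × (832.0/260.0)^0.0877 = 19.0 × 1.1074 = 21.0404 m/s

21.04 m/s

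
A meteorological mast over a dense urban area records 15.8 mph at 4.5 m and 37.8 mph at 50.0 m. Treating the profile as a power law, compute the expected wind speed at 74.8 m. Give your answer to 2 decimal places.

43.74 mph

First find α: α = ln(V₂/V₁)/ln(z₂/z₁) = ln(37.8/15.8)/ln(50.0/4.5) = 0.87230/2.40795 = 0.3623
Extrapolate from 50.0 m to 74.8 m: V₃ = 37.8 × (74.8/50.0)^0.3623 = 37.8 × 1.1571 = 43.7383 mph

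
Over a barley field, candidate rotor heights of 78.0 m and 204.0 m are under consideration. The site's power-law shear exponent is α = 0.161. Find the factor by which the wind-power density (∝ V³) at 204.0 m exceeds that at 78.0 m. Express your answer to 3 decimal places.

1.591

Speed ratio: V_B/V_A = (z_B/z_A)^α = (204.0/78.0)^0.161 = (2.6154)^0.161 = 1.16741
Power-density ratio: P_B/P_A = (V_B/V_A)³ = (1.16741)³ = 1.59100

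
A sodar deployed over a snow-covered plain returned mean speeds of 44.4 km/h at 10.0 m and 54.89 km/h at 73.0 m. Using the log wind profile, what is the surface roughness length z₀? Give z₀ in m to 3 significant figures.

z₀ ≈ 0.00222 m

Log law: V(z) ∝ ln(z/z₀). With r = V₁/V₂ = 44.4/54.89 = 0.80889,
r · ln(z₂/z₀) = ln(z₁/z₀) ⇒ ln z₀ = (ln z₁ − r·ln z₂)/(1 − r)
ln z₀ = (2.30259 − 0.80889×4.29046) / 0.19111 = -6.1113
z₀ = exp(-6.1113) = 0.002218 m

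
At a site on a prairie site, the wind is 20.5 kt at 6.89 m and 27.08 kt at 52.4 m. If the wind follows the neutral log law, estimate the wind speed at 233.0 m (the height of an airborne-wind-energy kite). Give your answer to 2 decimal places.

Log law: V ∝ ln(z/z₀). From the pair, with r = V₁/V₂ = 0.75702,
ln z₀ = (ln z₁ − r·ln z₂)/(1 − r) = (1.9301 − 0.75702×3.9589)/0.24298 = -4.3908 → z₀ = 0.01239 m
V₃ = V₁ · ln(z₃/z₀)/ln(z₁/z₀) = 20.5 × 9.8418/6.3208 = 31.9193 kt

31.92 kt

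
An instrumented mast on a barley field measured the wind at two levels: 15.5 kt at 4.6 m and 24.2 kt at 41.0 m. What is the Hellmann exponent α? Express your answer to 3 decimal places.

Power law: V₂/V₁ = (z₂/z₁)^α ⇒ α = ln(V₂/V₁) / ln(z₂/z₁)
α = ln(24.2/15.5) / ln(41.0/4.6) = ln(1.5613) / ln(8.9130)
  = 0.44551 / 2.18752 = 0.20366

α ≈ 0.204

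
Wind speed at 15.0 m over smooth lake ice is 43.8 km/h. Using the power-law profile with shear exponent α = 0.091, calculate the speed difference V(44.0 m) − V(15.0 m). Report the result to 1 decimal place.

Power law: V₂ = V₁ · (z₂/z₁)^α = 43.8 × (2.9333)^0.091 = 48.3063 km/h
ΔV = 48.3063 − 43.8 = 4.5063 km/h

4.5 km/h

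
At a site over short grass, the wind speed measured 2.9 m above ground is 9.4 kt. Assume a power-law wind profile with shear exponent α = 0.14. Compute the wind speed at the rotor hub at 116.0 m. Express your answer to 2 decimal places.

15.75 kt

Power-law profile: V₂ = V₁ · (z₂/z₁)^α
V₂ = 9.4 × (116.0/2.9)^0.14 = 9.4 × (40.0000)^0.14
    = 9.4 × 1.6761 = 15.7549 kt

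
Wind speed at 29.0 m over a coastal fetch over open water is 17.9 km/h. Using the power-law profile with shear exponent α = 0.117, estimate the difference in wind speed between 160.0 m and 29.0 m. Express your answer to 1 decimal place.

4.0 km/h

Power law: V₂ = V₁ · (z₂/z₁)^α = 17.9 × (5.5172)^0.117 = 21.8592 km/h
ΔV = 21.8592 − 17.9 = 3.9592 km/h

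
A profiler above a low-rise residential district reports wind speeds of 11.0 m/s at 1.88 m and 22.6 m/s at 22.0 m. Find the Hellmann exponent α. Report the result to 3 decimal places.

Power law: V₂/V₁ = (z₂/z₁)^α ⇒ α = ln(V₂/V₁) / ln(z₂/z₁)
α = ln(22.6/11.0) / ln(22.0/1.88) = ln(2.0545) / ln(11.7021)
  = 0.72005 / 2.45977 = 0.29273

α ≈ 0.293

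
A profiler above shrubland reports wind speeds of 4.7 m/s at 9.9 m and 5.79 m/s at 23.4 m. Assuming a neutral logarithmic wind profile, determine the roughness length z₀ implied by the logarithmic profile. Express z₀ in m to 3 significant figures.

Log law: V(z) ∝ ln(z/z₀). With r = V₁/V₂ = 4.7/5.79 = 0.81174,
r · ln(z₂/z₀) = ln(z₁/z₀) ⇒ ln z₀ = (ln z₁ − r·ln z₂)/(1 − r)
ln z₀ = (2.29253 − 0.81174×3.15274) / 0.18826 = -1.4166
z₀ = exp(-1.4166) = 0.2425 m

z₀ ≈ 0.243 m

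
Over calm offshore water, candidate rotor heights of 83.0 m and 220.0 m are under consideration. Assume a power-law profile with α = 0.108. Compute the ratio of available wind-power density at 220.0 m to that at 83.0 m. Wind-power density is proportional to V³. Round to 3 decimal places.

1.371

Speed ratio: V_B/V_A = (z_B/z_A)^α = (220.0/83.0)^0.108 = (2.6506)^0.108 = 1.11102
Power-density ratio: P_B/P_A = (V_B/V_A)³ = (1.11102)³ = 1.37140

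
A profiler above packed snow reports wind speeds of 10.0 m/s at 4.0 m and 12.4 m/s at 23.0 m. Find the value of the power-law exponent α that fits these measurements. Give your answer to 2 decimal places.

α ≈ 0.12

Power law: V₂/V₁ = (z₂/z₁)^α ⇒ α = ln(V₂/V₁) / ln(z₂/z₁)
α = ln(12.4/10.0) / ln(23.0/4.0) = ln(1.2400) / ln(5.7500)
  = 0.21511 / 1.74920 = 0.12298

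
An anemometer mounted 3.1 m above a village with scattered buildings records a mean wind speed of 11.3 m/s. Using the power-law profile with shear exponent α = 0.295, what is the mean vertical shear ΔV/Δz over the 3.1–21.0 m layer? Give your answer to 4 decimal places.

0.4787 m/s/m

Power law: V₂ = V₁ · (z₂/z₁)^α = 11.3 × (6.7742)^0.295 = 19.8692 m/s
ΔV/Δz = (19.8692 − 11.3)/(21.0 − 3.1) = 8.5692/17.9000 = 0.47873 m/s/m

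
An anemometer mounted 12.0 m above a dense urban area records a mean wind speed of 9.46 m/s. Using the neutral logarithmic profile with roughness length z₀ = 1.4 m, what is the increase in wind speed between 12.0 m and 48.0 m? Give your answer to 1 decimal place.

Log law: V₂ = V₁ · ln(z₂/z₀)/ln(z₁/z₀) = 9.46 × 3.5347/2.1484 = 15.5641 m/s
ΔV = 15.5641 − 9.46 = 6.1041 m/s

6.1 m/s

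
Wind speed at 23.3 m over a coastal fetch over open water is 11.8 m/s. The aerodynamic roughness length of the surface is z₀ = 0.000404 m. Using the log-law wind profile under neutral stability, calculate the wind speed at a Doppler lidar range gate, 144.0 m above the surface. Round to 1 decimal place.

13.8 m/s

Log law: V(z) ∝ ln(z/z₀), so V₂/V₁ = ln(z₂/z₀) / ln(z₁/z₀).
ln(144.0/0.000404) = 12.7839, ln(23.3/0.000404) = 10.9625
V₂ = 11.8 × 12.7839/10.9625 = 11.8 × 1.1661 = 13.7605 m/s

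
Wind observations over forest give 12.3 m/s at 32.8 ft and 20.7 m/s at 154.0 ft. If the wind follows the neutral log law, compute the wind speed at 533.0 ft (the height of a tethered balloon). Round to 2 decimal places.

Log law: V ∝ ln(z/z₀). From the pair, with r = V₁/V₂ = 0.59420,
ln z₀ = (ln z₁ − r·ln z₂)/(1 − r) = (3.4904 − 0.59420×5.0370)/0.40580 = 1.2259 → z₀ = 3.407 ft
V₃ = V₁ · ln(z₃/z₀)/ln(z₁/z₀) = 12.3 × 5.0526/2.2646 = 27.4436 m/s

27.44 m/s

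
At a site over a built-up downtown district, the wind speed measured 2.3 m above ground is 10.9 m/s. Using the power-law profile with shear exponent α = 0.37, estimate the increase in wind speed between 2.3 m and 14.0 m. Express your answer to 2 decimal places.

Power law: V₂ = V₁ · (z₂/z₁)^α = 10.9 × (6.0870)^0.37 = 21.2645 m/s
ΔV = 21.2645 − 10.9 = 10.3645 m/s

10.36 m/s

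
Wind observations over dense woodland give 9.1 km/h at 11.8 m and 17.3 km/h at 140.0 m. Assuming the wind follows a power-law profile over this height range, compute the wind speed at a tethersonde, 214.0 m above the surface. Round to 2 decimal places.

First find α: α = ln(V₂/V₁)/ln(z₂/z₁) = ln(17.3/9.1)/ln(140.0/11.8) = 0.64243/2.47354 = 0.2597
Extrapolate from 140.0 m to 214.0 m: V₃ = 17.3 × (214.0/140.0)^0.2597 = 17.3 × 1.1165 = 19.3156 km/h

19.32 km/h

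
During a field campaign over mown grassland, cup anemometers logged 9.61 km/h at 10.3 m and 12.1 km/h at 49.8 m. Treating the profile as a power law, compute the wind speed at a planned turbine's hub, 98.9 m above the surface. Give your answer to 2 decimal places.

13.38 km/h

First find α: α = ln(V₂/V₁)/ln(z₂/z₁) = ln(12.1/9.61)/ln(49.8/10.3) = 0.23040/1.57587 = 0.1462
Extrapolate from 49.8 m to 98.9 m: V₃ = 12.1 × (98.9/49.8)^0.1462 = 12.1 × 1.1055 = 13.3767 km/h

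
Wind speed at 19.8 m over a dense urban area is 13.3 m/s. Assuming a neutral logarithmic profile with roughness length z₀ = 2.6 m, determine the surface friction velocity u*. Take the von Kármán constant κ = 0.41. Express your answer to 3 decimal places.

Log law: V(z) = (u*/κ) · ln(z/z₀) ⇒ u* = κ · V / ln(z/z₀)
u* = 0.41 × 13.3 / ln(19.8/2.6) = 0.41 × 13.3 / 2.0302
   = 5.4530 / 2.0302 = 2.6860 m/s

u* ≈ 2.686 m/s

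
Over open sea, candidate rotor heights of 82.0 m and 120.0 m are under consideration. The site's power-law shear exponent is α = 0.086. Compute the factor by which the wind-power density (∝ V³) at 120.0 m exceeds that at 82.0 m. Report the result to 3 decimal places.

Speed ratio: V_B/V_A = (z_B/z_A)^α = (120.0/82.0)^0.086 = (1.4634)^0.086 = 1.03329
Power-density ratio: P_B/P_A = (V_B/V_A)³ = (1.03329)³ = 1.10323

1.103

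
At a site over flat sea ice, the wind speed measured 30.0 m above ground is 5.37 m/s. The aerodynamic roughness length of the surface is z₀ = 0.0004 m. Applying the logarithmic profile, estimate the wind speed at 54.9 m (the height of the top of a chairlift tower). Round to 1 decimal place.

Log law: V(z) ∝ ln(z/z₀), so V₂/V₁ = ln(z₂/z₀) / ln(z₁/z₀).
ln(54.9/0.0004) = 11.8296, ln(30.0/0.0004) = 11.2252
V₂ = 5.37 × 11.8296/11.2252 = 5.37 × 1.0538 = 5.6591 m/s

5.7 m/s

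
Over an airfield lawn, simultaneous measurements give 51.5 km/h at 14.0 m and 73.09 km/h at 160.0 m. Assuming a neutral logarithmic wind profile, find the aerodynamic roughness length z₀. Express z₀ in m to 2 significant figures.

z₀ ≈ 0.042 m

Log law: V(z) ∝ ln(z/z₀). With r = V₁/V₂ = 51.5/73.09 = 0.70461,
r · ln(z₂/z₀) = ln(z₁/z₀) ⇒ ln z₀ = (ln z₁ − r·ln z₂)/(1 − r)
ln z₀ = (2.63906 − 0.70461×5.07517) / 0.29539 = -3.1720
z₀ = exp(-3.1720) = 0.04192 m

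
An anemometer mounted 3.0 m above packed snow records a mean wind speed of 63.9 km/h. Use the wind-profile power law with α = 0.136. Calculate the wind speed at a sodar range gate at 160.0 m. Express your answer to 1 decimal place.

Power-law profile: V₂ = V₁ · (z₂/z₁)^α
V₂ = 63.9 × (160.0/3.0)^0.136 = 63.9 × (53.3333)^0.136
    = 63.9 × 1.7174 = 109.7420 km/h

109.7 km/h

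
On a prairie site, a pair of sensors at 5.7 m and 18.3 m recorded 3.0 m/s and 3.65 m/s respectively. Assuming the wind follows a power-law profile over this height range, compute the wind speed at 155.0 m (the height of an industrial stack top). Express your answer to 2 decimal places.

First find α: α = ln(V₂/V₁)/ln(z₂/z₁) = ln(3.65/3.0)/ln(18.3/5.7) = 0.19611/1.16643 = 0.1681
Extrapolate from 18.3 m to 155.0 m: V₃ = 3.65 × (155.0/18.3)^0.1681 = 3.65 × 1.4322 = 5.2276 m/s

5.23 m/s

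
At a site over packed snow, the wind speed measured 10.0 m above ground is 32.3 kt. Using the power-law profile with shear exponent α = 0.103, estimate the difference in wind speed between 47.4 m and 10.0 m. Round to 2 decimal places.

Power law: V₂ = V₁ · (z₂/z₁)^α = 32.3 × (4.7400)^0.103 = 37.9147 kt
ΔV = 37.9147 − 32.3 = 5.6147 kt

5.61 kt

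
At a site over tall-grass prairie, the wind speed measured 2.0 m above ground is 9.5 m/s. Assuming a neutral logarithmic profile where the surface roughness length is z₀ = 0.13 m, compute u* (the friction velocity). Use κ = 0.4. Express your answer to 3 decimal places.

u* ≈ 1.390 m/s

Log law: V(z) = (u*/κ) · ln(z/z₀) ⇒ u* = κ · V / ln(z/z₀)
u* = 0.4 × 9.5 / ln(2.0/0.13) = 0.4 × 9.5 / 2.7334
   = 3.8000 / 2.7334 = 1.3902 m/s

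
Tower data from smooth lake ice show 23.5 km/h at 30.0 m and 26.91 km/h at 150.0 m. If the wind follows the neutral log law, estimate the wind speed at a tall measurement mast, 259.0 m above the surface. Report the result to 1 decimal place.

Log law: V ∝ ln(z/z₀). From the pair, with r = V₁/V₂ = 0.87328,
ln z₀ = (ln z₁ − r·ln z₂)/(1 − r) = (3.4012 − 0.87328×5.0106)/0.12672 = -7.6902 → z₀ = 0.0004573 m
V₃ = V₁ · ln(z₃/z₀)/ln(z₁/z₀) = 23.5 × 13.2471/11.0914 = 28.0672 km/h

28.1 km/h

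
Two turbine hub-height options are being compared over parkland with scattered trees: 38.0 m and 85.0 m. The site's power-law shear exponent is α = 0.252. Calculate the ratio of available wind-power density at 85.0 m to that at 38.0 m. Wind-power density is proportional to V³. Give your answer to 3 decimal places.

1.838

Speed ratio: V_B/V_A = (z_B/z_A)^α = (85.0/38.0)^0.252 = (2.2368)^0.252 = 1.22492
Power-density ratio: P_B/P_A = (V_B/V_A)³ = (1.22492)³ = 1.83791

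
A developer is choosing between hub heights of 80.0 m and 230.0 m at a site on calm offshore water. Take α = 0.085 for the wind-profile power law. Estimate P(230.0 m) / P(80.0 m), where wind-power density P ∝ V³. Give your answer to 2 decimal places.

Speed ratio: V_B/V_A = (z_B/z_A)^α = (230.0/80.0)^0.085 = (2.8750)^0.085 = 1.09392
Power-density ratio: P_B/P_A = (V_B/V_A)³ = (1.09392)³ = 1.30904

1.31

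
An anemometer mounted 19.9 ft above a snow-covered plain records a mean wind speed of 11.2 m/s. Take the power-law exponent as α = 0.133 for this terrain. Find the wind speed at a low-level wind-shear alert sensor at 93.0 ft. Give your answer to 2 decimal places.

13.75 m/s

Power-law profile: V₂ = V₁ · (z₂/z₁)^α
V₂ = 11.2 × (93.0/19.9)^0.133 = 11.2 × (4.6734)^0.133
    = 11.2 × 1.2276 = 13.7492 m/s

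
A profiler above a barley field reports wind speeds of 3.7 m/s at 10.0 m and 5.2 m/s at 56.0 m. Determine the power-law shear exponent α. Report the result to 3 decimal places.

Power law: V₂/V₁ = (z₂/z₁)^α ⇒ α = ln(V₂/V₁) / ln(z₂/z₁)
α = ln(5.2/3.7) / ln(56.0/10.0) = ln(1.4054) / ln(5.6000)
  = 0.34033 / 1.72277 = 0.19755

α ≈ 0.198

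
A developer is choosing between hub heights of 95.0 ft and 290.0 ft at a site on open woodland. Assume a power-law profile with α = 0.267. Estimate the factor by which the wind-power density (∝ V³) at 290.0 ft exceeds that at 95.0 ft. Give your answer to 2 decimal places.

2.44

Speed ratio: V_B/V_A = (z_B/z_A)^α = (290.0/95.0)^0.267 = (3.0526)^0.267 = 1.34713
Power-density ratio: P_B/P_A = (V_B/V_A)³ = (1.34713)³ = 2.44469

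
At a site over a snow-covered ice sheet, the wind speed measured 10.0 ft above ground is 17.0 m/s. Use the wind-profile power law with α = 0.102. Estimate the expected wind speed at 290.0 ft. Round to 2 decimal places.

Power-law profile: V₂ = V₁ · (z₂/z₁)^α
V₂ = 17.0 × (290.0/10.0)^0.102 = 17.0 × (29.0000)^0.102
    = 17.0 × 1.4098 = 23.9670 m/s

23.97 m/s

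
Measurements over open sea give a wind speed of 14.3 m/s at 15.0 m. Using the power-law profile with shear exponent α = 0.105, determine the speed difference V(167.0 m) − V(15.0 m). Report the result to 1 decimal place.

4.1 m/s

Power law: V₂ = V₁ · (z₂/z₁)^α = 14.3 × (11.1333)^0.105 = 18.4175 m/s
ΔV = 18.4175 − 14.3 = 4.1175 m/s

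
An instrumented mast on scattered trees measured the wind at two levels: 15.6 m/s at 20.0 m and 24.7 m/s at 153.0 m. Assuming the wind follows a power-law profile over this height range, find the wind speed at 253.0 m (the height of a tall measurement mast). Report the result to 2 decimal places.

27.67 m/s

First find α: α = ln(V₂/V₁)/ln(z₂/z₁) = ln(24.7/15.6)/ln(153.0/20.0) = 0.45953/2.03471 = 0.2258
Extrapolate from 153.0 m to 253.0 m: V₃ = 24.7 × (253.0/153.0)^0.2258 = 24.7 × 1.1203 = 27.6712 m/s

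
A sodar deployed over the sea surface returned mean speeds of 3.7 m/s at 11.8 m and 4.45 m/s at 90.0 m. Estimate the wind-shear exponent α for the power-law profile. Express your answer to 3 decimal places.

Power law: V₂/V₁ = (z₂/z₁)^α ⇒ α = ln(V₂/V₁) / ln(z₂/z₁)
α = ln(4.45/3.7) / ln(90.0/11.8) = ln(1.2027) / ln(7.6271)
  = 0.18457 / 2.03171 = 0.09085

α ≈ 0.091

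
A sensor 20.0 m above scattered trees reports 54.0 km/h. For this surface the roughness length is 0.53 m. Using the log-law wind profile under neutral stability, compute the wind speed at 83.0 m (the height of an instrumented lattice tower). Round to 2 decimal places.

75.17 km/h

Log law: V(z) ∝ ln(z/z₀), so V₂/V₁ = ln(z₂/z₀) / ln(z₁/z₀).
ln(83.0/0.53) = 5.0537, ln(20.0/0.53) = 3.6306
V₂ = 54.0 × 5.0537/3.6306 = 54.0 × 1.3920 = 75.1666 km/h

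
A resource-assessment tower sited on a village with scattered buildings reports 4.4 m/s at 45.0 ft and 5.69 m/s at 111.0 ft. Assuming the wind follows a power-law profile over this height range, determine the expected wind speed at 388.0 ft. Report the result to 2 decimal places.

First find α: α = ln(V₂/V₁)/ln(z₂/z₁) = ln(5.69/4.4)/ln(111.0/45.0) = 0.25711/0.90287 = 0.2848
Extrapolate from 111.0 ft to 388.0 ft: V₃ = 5.69 × (388.0/111.0)^0.2848 = 5.69 × 1.4281 = 8.1262 m/s

8.13 m/s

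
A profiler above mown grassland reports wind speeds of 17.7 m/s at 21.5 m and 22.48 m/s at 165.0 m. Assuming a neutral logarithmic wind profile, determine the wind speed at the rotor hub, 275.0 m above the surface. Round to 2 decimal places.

23.68 m/s

Log law: V ∝ ln(z/z₀). From the pair, with r = V₁/V₂ = 0.78737,
ln z₀ = (ln z₁ − r·ln z₂)/(1 − r) = (3.0681 − 0.78737×5.1059)/0.21263 = -4.4781 → z₀ = 0.01135 m
V₃ = V₁ · ln(z₃/z₀)/ln(z₁/z₀) = 17.7 × 10.0949/7.5462 = 23.6782 m/s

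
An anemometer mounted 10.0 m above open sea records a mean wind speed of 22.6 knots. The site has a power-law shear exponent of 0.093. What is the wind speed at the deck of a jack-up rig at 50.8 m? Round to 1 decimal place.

26.3 knots

Power-law profile: V₂ = V₁ · (z₂/z₁)^α
V₂ = 22.6 × (50.8/10.0)^0.093 = 22.6 × (5.0800)^0.093
    = 22.6 × 1.1632 = 26.2878 knots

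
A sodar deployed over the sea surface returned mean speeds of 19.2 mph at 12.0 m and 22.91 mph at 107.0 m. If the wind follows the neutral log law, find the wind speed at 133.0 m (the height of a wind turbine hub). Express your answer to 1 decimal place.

23.3 mph

Log law: V ∝ ln(z/z₀). From the pair, with r = V₁/V₂ = 0.83806,
ln z₀ = (ln z₁ − r·ln z₂)/(1 − r) = (2.4849 − 0.83806×4.6728)/0.16194 = -8.8380 → z₀ = 0.0001451 m
V₃ = V₁ · ln(z₃/z₀)/ln(z₁/z₀) = 19.2 × 13.7284/11.3229 = 23.2788 mph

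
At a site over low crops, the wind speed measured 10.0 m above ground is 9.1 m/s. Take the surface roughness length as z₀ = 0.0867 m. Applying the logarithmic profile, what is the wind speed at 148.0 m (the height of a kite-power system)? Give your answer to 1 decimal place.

Log law: V(z) ∝ ln(z/z₀), so V₂/V₁ = ln(z₂/z₀) / ln(z₁/z₀).
ln(148.0/0.0867) = 7.4425, ln(10.0/0.0867) = 4.7479
V₂ = 9.1 × 7.4425/4.7479 = 9.1 × 1.5675 = 14.2646 m/s

14.3 m/s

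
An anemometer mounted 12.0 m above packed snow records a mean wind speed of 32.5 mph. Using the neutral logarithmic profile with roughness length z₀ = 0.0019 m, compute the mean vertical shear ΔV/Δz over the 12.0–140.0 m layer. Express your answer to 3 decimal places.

Log law: V₂ = V₁ · ln(z₂/z₀)/ln(z₁/z₀) = 32.5 × 11.2075/8.7508 = 41.6242 mph
ΔV/Δz = (41.6242 − 32.5)/(140.0 − 12.0) = 9.1242/128.0000 = 0.07128 mph/m

0.071 mph/m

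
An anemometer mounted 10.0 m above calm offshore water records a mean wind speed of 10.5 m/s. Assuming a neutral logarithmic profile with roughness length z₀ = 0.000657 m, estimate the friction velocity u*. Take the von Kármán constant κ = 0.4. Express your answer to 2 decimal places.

Log law: V(z) = (u*/κ) · ln(z/z₀) ⇒ u* = κ · V / ln(z/z₀)
u* = 0.4 × 10.5 / ln(10.0/0.000657) = 0.4 × 10.5 / 9.6304
   = 4.2000 / 9.6304 = 0.4361 m/s

u* ≈ 0.44 m/s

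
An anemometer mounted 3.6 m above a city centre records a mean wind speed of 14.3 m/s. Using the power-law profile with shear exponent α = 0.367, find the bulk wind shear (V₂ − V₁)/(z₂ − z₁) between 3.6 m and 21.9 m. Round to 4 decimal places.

0.7345 m/s/m

Power law: V₂ = V₁ · (z₂/z₁)^α = 14.3 × (6.0833)^0.367 = 27.7406 m/s
ΔV/Δz = (27.7406 − 14.3)/(21.9 − 3.6) = 13.4406/18.3000 = 0.73446 m/s/m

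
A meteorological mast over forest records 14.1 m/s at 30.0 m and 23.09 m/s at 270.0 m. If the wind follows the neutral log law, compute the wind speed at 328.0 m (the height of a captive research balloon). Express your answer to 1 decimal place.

Log law: V ∝ ln(z/z₀). From the pair, with r = V₁/V₂ = 0.61065,
ln z₀ = (ln z₁ − r·ln z₂)/(1 − r) = (3.4012 − 0.61065×5.5984)/0.38935 = -0.0450 → z₀ = 0.9560 m
V₃ = V₁ · ln(z₃/z₀)/ln(z₁/z₀) = 14.1 × 5.8380/3.4461 = 23.8862 m/s

23.9 m/s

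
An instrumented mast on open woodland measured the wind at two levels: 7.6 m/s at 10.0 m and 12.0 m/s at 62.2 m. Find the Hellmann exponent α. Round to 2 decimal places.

Power law: V₂/V₁ = (z₂/z₁)^α ⇒ α = ln(V₂/V₁) / ln(z₂/z₁)
α = ln(12.0/7.6) / ln(62.2/10.0) = ln(1.5789) / ln(6.2200)
  = 0.45676 / 1.82777 = 0.24990

α ≈ 0.25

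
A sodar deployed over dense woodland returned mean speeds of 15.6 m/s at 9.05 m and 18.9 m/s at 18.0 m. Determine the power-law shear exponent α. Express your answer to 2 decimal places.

Power law: V₂/V₁ = (z₂/z₁)^α ⇒ α = ln(V₂/V₁) / ln(z₂/z₁)
α = ln(18.9/15.6) / ln(18.0/9.05) = ln(1.2115) / ln(1.9890)
  = 0.19189 / 0.68761 = 0.27907

α ≈ 0.28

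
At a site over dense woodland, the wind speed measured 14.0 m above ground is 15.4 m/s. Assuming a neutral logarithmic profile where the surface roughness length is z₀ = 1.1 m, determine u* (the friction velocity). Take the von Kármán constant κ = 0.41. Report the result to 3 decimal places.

Log law: V(z) = (u*/κ) · ln(z/z₀) ⇒ u* = κ · V / ln(z/z₀)
u* = 0.41 × 15.4 / ln(14.0/1.1) = 0.41 × 15.4 / 2.5437
   = 6.3140 / 2.5437 = 2.4822 m/s

u* ≈ 2.482 m/s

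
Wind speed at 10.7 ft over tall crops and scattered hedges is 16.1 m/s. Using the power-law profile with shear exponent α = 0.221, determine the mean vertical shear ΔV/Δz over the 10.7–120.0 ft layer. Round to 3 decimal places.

0.104 m/s/ft

Power law: V₂ = V₁ · (z₂/z₁)^α = 16.1 × (11.2150)^0.221 = 27.4683 m/s
ΔV/Δz = (27.4683 − 16.1)/(120.0 − 10.7) = 11.3683/109.3000 = 0.10401 m/s/ft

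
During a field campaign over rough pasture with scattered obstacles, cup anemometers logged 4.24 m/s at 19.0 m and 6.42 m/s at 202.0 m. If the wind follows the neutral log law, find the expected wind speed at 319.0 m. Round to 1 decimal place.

Log law: V ∝ ln(z/z₀). From the pair, with r = V₁/V₂ = 0.66044,
ln z₀ = (ln z₁ − r·ln z₂)/(1 − r) = (2.9444 − 0.66044×5.3083)/0.33956 = -1.6531 → z₀ = 0.1915 m
V₃ = V₁ · ln(z₃/z₀)/ln(z₁/z₀) = 4.24 × 7.4183/4.5975 = 6.8414 m/s

6.8 m/s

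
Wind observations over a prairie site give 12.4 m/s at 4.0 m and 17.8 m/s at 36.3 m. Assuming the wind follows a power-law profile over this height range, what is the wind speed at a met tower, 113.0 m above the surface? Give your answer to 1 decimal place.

First find α: α = ln(V₂/V₁)/ln(z₂/z₁) = ln(17.8/12.4)/ln(36.3/4.0) = 0.36150/2.20552 = 0.1639
Extrapolate from 36.3 m to 113.0 m: V₃ = 17.8 × (113.0/36.3)^0.1639 = 17.8 × 1.2046 = 21.4415 m/s

21.4 m/s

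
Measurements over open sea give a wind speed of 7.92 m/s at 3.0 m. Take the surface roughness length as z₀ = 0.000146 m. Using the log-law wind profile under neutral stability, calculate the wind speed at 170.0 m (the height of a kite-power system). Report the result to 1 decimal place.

11.1 m/s

Log law: V(z) ∝ ln(z/z₀), so V₂/V₁ = ln(z₂/z₀) / ln(z₁/z₀).
ln(170.0/0.000146) = 13.9677, ln(3.0/0.000146) = 9.9305
V₂ = 7.92 × 13.9677/9.9305 = 7.92 × 1.4065 = 11.1398 m/s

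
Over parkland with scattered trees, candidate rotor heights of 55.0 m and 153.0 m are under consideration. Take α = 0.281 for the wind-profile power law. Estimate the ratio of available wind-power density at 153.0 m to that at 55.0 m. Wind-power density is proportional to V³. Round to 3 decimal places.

2.369

Speed ratio: V_B/V_A = (z_B/z_A)^α = (153.0/55.0)^0.281 = (2.7818)^0.281 = 1.33308
Power-density ratio: P_B/P_A = (V_B/V_A)³ = (1.33308)³ = 2.36902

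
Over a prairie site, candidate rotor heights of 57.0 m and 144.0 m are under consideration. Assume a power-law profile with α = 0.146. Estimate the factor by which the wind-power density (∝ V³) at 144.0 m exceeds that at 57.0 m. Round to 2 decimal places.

Speed ratio: V_B/V_A = (z_B/z_A)^α = (144.0/57.0)^0.146 = (2.5263)^0.146 = 1.14489
Power-density ratio: P_B/P_A = (V_B/V_A)³ = (1.14489)³ = 1.50069

1.50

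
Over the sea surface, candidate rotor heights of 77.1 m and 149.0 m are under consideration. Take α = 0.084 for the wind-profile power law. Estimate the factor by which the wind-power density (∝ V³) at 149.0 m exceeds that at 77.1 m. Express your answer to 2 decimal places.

1.18

Speed ratio: V_B/V_A = (z_B/z_A)^α = (149.0/77.1)^0.084 = (1.9326)^0.084 = 1.05690
Power-density ratio: P_B/P_A = (V_B/V_A)³ = (1.05690)³ = 1.18061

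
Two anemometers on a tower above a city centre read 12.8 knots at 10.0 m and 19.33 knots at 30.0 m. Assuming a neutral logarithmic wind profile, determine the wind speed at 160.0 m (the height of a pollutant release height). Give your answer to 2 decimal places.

29.28 knots

Log law: V ∝ ln(z/z₀). From the pair, with r = V₁/V₂ = 0.66218,
ln z₀ = (ln z₁ − r·ln z₂)/(1 − r) = (2.3026 − 0.66218×3.4012)/0.33782 = 0.1491 → z₀ = 1.161 m
V₃ = V₁ · ln(z₃/z₀)/ln(z₁/z₀) = 12.8 × 4.9261/2.1535 = 29.2799 knots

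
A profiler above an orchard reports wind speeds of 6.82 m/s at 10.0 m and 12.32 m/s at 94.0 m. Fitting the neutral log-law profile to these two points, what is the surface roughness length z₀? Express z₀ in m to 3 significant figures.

z₀ ≈ 0.621 m

Log law: V(z) ∝ ln(z/z₀). With r = V₁/V₂ = 6.82/12.32 = 0.55357,
r · ln(z₂/z₀) = ln(z₁/z₀) ⇒ ln z₀ = (ln z₁ − r·ln z₂)/(1 − r)
ln z₀ = (2.30259 − 0.55357×4.54329) / 0.44643 = -0.4759
z₀ = exp(-0.4759) = 0.6213 m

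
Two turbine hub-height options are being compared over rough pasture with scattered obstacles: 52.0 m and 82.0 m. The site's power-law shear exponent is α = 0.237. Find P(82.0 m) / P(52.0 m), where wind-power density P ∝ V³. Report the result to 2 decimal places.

1.38

Speed ratio: V_B/V_A = (z_B/z_A)^α = (82.0/52.0)^0.237 = (1.5769)^0.237 = 1.11399
Power-density ratio: P_B/P_A = (V_B/V_A)³ = (1.11399)³ = 1.38243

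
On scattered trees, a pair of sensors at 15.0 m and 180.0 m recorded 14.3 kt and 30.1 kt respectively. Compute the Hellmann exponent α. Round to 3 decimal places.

Power law: V₂/V₁ = (z₂/z₁)^α ⇒ α = ln(V₂/V₁) / ln(z₂/z₁)
α = ln(30.1/14.3) / ln(180.0/15.0) = ln(2.1049) / ln(12.0000)
  = 0.74427 / 2.48491 = 0.29951

α ≈ 0.300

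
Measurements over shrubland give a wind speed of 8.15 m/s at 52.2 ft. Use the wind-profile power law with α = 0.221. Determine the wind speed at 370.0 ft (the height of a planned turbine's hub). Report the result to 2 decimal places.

Power-law profile: V₂ = V₁ · (z₂/z₁)^α
V₂ = 8.15 × (370.0/52.2)^0.221 = 8.15 × (7.0881)^0.221
    = 8.15 × 1.5416 = 12.5639 m/s

12.56 m/s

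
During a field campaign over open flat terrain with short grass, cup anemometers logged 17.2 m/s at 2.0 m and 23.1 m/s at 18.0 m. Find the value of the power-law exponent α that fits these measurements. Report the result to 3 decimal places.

α ≈ 0.134

Power law: V₂/V₁ = (z₂/z₁)^α ⇒ α = ln(V₂/V₁) / ln(z₂/z₁)
α = ln(23.1/17.2) / ln(18.0/2.0) = ln(1.3430) / ln(9.0000)
  = 0.29492 / 2.19722 = 0.13423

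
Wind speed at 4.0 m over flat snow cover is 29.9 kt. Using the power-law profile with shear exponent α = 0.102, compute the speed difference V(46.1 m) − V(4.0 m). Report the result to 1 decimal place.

8.5 kt

Power law: V₂ = V₁ · (z₂/z₁)^α = 29.9 × (11.5250)^0.102 = 38.3671 kt
ΔV = 38.3671 − 29.9 = 8.4671 kt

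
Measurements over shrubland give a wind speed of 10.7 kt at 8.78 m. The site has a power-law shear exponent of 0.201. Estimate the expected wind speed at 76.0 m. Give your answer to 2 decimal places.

Power-law profile: V₂ = V₁ · (z₂/z₁)^α
V₂ = 10.7 × (76.0/8.78)^0.201 = 10.7 × (8.6560)^0.201
    = 10.7 × 1.5431 = 16.5114 kt

16.51 kt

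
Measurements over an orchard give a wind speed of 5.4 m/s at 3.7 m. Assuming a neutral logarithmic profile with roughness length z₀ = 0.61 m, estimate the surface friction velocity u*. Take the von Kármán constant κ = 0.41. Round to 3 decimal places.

Log law: V(z) = (u*/κ) · ln(z/z₀) ⇒ u* = κ · V / ln(z/z₀)
u* = 0.41 × 5.4 / ln(3.7/0.61) = 0.41 × 5.4 / 1.8026
   = 2.2140 / 1.8026 = 1.2282 m/s

u* ≈ 1.228 m/s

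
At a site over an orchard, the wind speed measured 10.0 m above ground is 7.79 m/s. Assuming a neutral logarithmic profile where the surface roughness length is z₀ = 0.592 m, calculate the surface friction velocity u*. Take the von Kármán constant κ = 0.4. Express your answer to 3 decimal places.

Log law: V(z) = (u*/κ) · ln(z/z₀) ⇒ u* = κ · V / ln(z/z₀)
u* = 0.4 × 7.79 / ln(10.0/0.592) = 0.4 × 7.79 / 2.8268
   = 3.1160 / 2.8268 = 1.1023 m/s

u* ≈ 1.102 m/s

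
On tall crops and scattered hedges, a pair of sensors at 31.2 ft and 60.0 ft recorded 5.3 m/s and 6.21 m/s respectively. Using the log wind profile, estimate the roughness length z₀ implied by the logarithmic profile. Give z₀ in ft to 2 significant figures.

z₀ ≈ 0.69 ft

Log law: V(z) ∝ ln(z/z₀). With r = V₁/V₂ = 5.3/6.21 = 0.85346,
r · ln(z₂/z₀) = ln(z₁/z₀) ⇒ ln z₀ = (ln z₁ − r·ln z₂)/(1 − r)
ln z₀ = (3.44042 − 0.85346×4.09434) / 0.14654 = -0.3682
z₀ = exp(-0.3682) = 0.6920 ft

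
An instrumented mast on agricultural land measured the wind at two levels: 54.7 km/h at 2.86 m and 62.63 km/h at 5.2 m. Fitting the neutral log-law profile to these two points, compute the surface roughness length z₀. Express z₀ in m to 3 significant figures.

Log law: V(z) ∝ ln(z/z₀). With r = V₁/V₂ = 54.7/62.63 = 0.87338,
r · ln(z₂/z₀) = ln(z₁/z₀) ⇒ ln z₀ = (ln z₁ − r·ln z₂)/(1 − r)
ln z₀ = (1.05082 − 0.87338×1.64866) / 0.12662 = -3.0730
z₀ = exp(-3.0730) = 0.04628 m

z₀ ≈ 0.0463 m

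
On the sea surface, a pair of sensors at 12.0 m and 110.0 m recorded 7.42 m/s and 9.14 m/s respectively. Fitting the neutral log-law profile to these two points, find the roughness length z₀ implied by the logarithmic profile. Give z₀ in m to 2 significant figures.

z₀ ≈ 0.00085 m

Log law: V(z) ∝ ln(z/z₀). With r = V₁/V₂ = 7.42/9.14 = 0.81182,
r · ln(z₂/z₀) = ln(z₁/z₀) ⇒ ln z₀ = (ln z₁ − r·ln z₂)/(1 − r)
ln z₀ = (2.48491 − 0.81182×4.70048) / 0.18818 = -7.0730
z₀ = exp(-7.0730) = 0.0008477 m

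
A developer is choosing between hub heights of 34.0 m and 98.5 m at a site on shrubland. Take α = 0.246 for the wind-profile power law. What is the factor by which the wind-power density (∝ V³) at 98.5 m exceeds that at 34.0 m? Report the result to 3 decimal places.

2.192

Speed ratio: V_B/V_A = (z_B/z_A)^α = (98.5/34.0)^0.246 = (2.8971)^0.246 = 1.29910
Power-density ratio: P_B/P_A = (V_B/V_A)³ = (1.29910)³ = 2.19242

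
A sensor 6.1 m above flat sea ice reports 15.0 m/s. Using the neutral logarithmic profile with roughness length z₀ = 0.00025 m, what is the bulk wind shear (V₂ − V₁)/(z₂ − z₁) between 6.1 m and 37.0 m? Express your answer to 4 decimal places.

0.0866 m/s/m

Log law: V₂ = V₁ · ln(z₂/z₀)/ln(z₁/z₀) = 15.0 × 11.9050/10.1023 = 17.6766 m/s
ΔV/Δz = (17.6766 − 15.0)/(37.0 − 6.1) = 2.6766/30.9000 = 0.08662 m/s/m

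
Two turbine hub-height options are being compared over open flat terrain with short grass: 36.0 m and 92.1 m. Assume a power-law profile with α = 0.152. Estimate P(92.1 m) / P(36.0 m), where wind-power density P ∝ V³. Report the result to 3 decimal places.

Speed ratio: V_B/V_A = (z_B/z_A)^α = (92.1/36.0)^0.152 = (2.5583)^0.152 = 1.15348
Power-density ratio: P_B/P_A = (V_B/V_A)³ = (1.15348)³ = 1.53472

1.535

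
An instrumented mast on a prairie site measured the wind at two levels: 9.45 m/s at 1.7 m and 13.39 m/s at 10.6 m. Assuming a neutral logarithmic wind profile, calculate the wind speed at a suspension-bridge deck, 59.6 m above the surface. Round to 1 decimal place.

17.1 m/s

Log law: V ∝ ln(z/z₀). From the pair, with r = V₁/V₂ = 0.70575,
ln z₀ = (ln z₁ − r·ln z₂)/(1 − r) = (0.5306 − 0.70575×2.3609)/0.29425 = -3.8591 → z₀ = 0.02109 m
V₃ = V₁ · ln(z₃/z₀)/ln(z₁/z₀) = 9.45 × 7.9468/4.3898 = 17.1074 m/s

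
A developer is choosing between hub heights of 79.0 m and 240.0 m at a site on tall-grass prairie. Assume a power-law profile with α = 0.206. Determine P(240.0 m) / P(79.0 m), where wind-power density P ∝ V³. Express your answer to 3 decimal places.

Speed ratio: V_B/V_A = (z_B/z_A)^α = (240.0/79.0)^0.206 = (3.0380)^0.206 = 1.25722
Power-density ratio: P_B/P_A = (V_B/V_A)³ = (1.25722)³ = 1.98718

1.987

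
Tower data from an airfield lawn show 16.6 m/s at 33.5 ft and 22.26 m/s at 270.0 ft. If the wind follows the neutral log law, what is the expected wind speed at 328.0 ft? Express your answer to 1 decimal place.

Log law: V ∝ ln(z/z₀). From the pair, with r = V₁/V₂ = 0.74573,
ln z₀ = (ln z₁ − r·ln z₂)/(1 − r) = (3.5115 − 0.74573×5.5984)/0.25427 = -2.6090 → z₀ = 0.07361 ft
V₃ = V₁ · ln(z₃/z₀)/ln(z₁/z₀) = 16.6 × 8.4020/6.1205 = 22.7878 m/s

22.8 m/s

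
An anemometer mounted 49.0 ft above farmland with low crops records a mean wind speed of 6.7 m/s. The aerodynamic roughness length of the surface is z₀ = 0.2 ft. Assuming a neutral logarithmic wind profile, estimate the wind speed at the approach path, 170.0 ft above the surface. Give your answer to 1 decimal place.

8.2 m/s

Log law: V(z) ∝ ln(z/z₀), so V₂/V₁ = ln(z₂/z₀) / ln(z₁/z₀).
ln(170.0/0.2) = 6.7452, ln(49.0/0.2) = 5.5013
V₂ = 6.7 × 6.7452/5.5013 = 6.7 × 1.2261 = 8.2150 m/s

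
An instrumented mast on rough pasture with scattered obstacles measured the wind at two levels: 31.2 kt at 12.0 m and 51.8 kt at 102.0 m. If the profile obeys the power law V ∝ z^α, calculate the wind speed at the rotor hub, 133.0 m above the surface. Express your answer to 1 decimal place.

First find α: α = ln(V₂/V₁)/ln(z₂/z₁) = ln(51.8/31.2)/ln(102.0/12.0) = 0.50697/2.14007 = 0.2369
Extrapolate from 102.0 m to 133.0 m: V₃ = 51.8 × (133.0/102.0)^0.2369 = 51.8 × 1.0649 = 55.1610 kt

55.2 kt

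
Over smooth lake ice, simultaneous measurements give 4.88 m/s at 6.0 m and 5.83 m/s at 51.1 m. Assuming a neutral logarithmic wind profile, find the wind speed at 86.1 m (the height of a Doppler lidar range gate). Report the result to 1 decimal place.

6.1 m/s

Log law: V ∝ ln(z/z₀). From the pair, with r = V₁/V₂ = 0.83705,
ln z₀ = (ln z₁ − r·ln z₂)/(1 − r) = (1.7918 − 0.83705×3.9338)/0.16295 = -9.2115 → z₀ = 0.00009989 m
V₃ = V₁ · ln(z₃/z₀)/ln(z₁/z₀) = 4.88 × 13.6670/11.0032 = 6.0614 m/s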